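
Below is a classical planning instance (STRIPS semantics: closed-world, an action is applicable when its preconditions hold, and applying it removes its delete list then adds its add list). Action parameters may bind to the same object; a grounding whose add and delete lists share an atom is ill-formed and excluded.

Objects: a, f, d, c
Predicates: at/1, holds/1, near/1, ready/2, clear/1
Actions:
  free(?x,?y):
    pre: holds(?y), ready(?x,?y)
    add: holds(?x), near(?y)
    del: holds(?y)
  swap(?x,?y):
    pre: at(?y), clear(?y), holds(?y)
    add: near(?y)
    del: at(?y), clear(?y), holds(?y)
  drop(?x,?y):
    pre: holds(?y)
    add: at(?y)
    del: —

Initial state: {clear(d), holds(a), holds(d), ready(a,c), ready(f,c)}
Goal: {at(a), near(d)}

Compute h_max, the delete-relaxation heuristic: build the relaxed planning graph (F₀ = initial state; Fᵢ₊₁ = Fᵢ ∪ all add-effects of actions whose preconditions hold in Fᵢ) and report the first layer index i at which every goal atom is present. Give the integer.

2

F0 = init (5 atoms)
F1 = F0 ∪ {at(a), at(d)}  (7 atoms)
F2 = F1 ∪ {near(d)}  (8 atoms)
goal ⊆ F2  ⇒  h_max = 2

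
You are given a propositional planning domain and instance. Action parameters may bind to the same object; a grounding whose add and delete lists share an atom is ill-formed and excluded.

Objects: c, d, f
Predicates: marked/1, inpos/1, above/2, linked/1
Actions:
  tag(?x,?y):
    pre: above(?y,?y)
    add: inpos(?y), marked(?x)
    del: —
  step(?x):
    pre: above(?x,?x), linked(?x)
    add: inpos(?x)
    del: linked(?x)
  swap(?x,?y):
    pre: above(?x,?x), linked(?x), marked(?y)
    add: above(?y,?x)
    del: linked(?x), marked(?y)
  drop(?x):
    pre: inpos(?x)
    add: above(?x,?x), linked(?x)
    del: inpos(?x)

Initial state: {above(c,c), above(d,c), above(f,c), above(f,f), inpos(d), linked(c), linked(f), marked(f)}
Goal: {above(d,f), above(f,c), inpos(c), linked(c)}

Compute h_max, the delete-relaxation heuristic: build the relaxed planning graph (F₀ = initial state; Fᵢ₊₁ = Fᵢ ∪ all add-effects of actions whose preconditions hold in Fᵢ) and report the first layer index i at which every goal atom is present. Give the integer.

2

F0 = init (8 atoms)
F1 = F0 ∪ {above(d,d), inpos(c), inpos(f), linked(d), marked(c), marked(d)}  (14 atoms)
F2 = F1 ∪ {above(c,d), above(c,f), above(d,f), above(f,d)}  (18 atoms)
goal ⊆ F2  ⇒  h_max = 2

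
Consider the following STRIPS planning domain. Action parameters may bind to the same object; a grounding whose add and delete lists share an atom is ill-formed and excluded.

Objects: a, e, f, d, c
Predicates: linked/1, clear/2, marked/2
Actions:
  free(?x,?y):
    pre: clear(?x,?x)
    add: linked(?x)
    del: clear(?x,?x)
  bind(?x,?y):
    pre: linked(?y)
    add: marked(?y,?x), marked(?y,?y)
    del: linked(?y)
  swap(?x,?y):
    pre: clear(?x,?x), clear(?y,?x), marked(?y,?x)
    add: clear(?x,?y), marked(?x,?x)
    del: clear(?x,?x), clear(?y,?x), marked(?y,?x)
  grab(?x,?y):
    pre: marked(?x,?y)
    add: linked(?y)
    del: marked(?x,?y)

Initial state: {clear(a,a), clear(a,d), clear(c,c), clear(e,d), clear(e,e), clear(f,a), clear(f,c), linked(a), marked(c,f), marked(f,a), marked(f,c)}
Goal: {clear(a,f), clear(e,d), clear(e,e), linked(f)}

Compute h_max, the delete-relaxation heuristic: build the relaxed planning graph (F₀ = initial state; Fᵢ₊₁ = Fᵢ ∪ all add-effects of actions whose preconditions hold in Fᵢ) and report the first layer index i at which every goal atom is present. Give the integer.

1

F0 = init (11 atoms)
F1 = F0 ∪ {clear(a,f), clear(c,f), linked(c), linked(e), linked(f), marked(a,a), marked(a,c), marked(a,d), marked(a,e), marked(a,f), marked(c,c)}  (22 atoms)
goal ⊆ F1  ⇒  h_max = 1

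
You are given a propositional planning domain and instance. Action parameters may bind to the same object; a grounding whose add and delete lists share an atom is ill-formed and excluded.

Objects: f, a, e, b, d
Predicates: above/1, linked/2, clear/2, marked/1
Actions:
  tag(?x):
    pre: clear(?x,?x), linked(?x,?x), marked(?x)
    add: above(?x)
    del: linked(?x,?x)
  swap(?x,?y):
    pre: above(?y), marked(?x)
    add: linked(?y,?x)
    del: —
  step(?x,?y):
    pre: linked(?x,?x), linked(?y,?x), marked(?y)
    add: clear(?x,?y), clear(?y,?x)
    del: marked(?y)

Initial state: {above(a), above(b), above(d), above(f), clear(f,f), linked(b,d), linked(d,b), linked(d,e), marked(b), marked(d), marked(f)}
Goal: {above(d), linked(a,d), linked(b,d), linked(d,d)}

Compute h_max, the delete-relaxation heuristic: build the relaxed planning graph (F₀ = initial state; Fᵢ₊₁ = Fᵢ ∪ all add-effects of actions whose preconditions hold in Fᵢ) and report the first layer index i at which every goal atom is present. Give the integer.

F0 = init (11 atoms)
F1 = F0 ∪ {linked(a,b), linked(a,d), linked(a,f), linked(b,b), linked(b,f), linked(d,d), linked(d,f), linked(f,b), linked(f,d), linked(f,f)}  (21 atoms)
goal ⊆ F1  ⇒  h_max = 1

1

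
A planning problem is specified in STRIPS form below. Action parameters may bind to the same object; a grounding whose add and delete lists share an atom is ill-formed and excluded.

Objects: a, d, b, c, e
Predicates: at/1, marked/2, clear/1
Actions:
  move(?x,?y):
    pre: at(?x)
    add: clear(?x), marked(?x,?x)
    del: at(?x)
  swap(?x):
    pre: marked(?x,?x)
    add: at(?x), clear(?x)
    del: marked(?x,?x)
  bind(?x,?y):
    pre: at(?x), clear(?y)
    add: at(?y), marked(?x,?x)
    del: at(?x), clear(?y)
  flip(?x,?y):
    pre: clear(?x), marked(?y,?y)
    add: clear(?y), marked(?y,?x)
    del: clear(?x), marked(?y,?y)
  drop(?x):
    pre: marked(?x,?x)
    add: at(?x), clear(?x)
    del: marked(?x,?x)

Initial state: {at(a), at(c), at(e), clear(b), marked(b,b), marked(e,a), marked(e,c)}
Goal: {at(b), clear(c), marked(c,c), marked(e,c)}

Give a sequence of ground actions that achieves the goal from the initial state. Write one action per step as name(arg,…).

1. move(c,a)  →  {at(a), at(e), clear(b), clear(c), marked(b,b), marked(c,c), marked(e,a), marked(e,c)}
2. swap(b)  →  {at(a), at(b), at(e), clear(b), clear(c), marked(c,c), marked(e,a), marked(e,c)}

move(c,a); swap(b)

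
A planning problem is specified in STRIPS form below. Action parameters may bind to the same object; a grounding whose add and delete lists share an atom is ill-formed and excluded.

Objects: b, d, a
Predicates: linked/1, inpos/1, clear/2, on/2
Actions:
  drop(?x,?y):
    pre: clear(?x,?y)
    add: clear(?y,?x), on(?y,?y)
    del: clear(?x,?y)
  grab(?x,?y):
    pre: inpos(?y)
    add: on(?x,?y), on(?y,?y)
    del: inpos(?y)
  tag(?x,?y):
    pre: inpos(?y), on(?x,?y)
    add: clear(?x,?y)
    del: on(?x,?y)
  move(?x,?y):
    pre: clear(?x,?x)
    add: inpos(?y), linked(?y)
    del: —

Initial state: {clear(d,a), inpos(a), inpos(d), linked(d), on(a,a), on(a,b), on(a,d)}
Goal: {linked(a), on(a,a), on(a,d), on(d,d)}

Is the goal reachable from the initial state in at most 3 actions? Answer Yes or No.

1. grab(b,d)  →  {clear(d,a), inpos(a), linked(d), on(a,a), on(a,b), on(a,d), on(b,d), on(d,d)}
2. tag(a,a)  →  {clear(a,a), clear(d,a), inpos(a), linked(d), on(a,b), on(a,d), on(b,d), on(d,d)}
3. drop(d,a)  →  {clear(a,a), clear(a,d), inpos(a), linked(d), on(a,a), on(a,b), on(a,d), on(b,d), on(d,d)}
4. move(a,a)  →  {clear(a,a), clear(a,d), inpos(a), linked(a), linked(d), on(a,a), on(a,b), on(a,d), on(b,d), on(d,d)}
optimal plan length = 4; 4 > 3

No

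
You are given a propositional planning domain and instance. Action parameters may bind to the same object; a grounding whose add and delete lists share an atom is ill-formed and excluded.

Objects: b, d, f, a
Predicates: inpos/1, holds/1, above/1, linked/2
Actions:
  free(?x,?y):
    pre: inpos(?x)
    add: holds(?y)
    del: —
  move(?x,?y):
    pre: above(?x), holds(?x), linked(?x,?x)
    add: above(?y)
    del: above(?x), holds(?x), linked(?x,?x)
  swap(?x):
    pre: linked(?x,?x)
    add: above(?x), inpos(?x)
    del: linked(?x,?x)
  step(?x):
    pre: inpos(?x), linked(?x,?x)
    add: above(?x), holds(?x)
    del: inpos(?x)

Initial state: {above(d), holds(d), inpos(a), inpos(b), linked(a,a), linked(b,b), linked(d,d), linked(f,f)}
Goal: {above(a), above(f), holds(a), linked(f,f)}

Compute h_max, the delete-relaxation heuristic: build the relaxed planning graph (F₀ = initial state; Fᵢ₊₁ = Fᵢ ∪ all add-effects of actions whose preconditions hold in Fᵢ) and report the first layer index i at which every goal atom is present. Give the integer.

1

F0 = init (8 atoms)
F1 = F0 ∪ {above(a), above(b), above(f), holds(a), holds(b), holds(f), inpos(d), inpos(f)}  (16 atoms)
goal ⊆ F1  ⇒  h_max = 1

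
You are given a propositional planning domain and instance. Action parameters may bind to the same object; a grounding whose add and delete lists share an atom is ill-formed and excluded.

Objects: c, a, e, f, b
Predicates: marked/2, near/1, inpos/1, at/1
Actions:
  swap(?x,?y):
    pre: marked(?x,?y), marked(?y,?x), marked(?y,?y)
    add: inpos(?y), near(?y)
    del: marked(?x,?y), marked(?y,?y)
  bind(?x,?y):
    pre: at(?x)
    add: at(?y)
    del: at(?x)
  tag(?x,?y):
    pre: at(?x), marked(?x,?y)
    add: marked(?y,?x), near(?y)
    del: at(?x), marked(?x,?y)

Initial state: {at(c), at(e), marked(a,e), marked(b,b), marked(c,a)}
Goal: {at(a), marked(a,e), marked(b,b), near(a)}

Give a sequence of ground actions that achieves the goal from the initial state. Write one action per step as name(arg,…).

1. bind(e,a)  →  {at(a), at(c), marked(a,e), marked(b,b), marked(c,a)}
2. tag(c,a)  →  {at(a), marked(a,c), marked(a,e), marked(b,b), near(a)}

bind(e,a); tag(c,a)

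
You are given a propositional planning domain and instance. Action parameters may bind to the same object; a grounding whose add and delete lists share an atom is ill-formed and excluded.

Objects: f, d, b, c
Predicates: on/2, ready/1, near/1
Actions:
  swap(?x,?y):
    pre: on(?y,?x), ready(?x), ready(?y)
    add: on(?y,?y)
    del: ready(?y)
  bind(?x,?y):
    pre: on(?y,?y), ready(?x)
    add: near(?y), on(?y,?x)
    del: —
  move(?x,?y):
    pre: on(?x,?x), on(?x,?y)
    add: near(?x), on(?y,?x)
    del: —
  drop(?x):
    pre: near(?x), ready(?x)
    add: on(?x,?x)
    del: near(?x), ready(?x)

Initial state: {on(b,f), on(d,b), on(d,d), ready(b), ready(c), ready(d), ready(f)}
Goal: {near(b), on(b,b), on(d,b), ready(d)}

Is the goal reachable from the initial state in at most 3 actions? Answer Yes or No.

Yes

1. swap(f,b)  →  {on(b,b), on(b,f), on(d,b), on(d,d), ready(c), ready(d), ready(f)}
2. bind(f,b)  →  {near(b), on(b,b), on(b,f), on(d,b), on(d,d), ready(c), ready(d), ready(f)}
optimal plan length = 2; 2 ≤ 3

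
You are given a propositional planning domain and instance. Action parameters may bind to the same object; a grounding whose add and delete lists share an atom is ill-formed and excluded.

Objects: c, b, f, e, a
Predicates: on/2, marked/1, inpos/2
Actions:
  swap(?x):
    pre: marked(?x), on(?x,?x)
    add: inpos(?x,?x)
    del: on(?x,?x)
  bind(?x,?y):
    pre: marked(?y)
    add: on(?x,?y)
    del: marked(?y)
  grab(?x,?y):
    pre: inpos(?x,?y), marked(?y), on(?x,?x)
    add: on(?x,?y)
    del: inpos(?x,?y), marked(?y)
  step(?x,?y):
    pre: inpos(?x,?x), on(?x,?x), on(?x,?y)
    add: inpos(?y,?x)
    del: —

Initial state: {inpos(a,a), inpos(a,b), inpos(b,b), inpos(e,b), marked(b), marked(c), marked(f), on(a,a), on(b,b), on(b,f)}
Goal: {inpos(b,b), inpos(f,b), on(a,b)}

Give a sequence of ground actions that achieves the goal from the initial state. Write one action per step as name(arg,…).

1. bind(a,b)  →  {inpos(a,a), inpos(a,b), inpos(b,b), inpos(e,b), marked(c), marked(f), on(a,a), on(a,b), on(b,b), on(b,f)}
2. step(b,f)  →  {inpos(a,a), inpos(a,b), inpos(b,b), inpos(e,b), inpos(f,b), marked(c), marked(f), on(a,a), on(a,b), on(b,b), on(b,f)}

bind(a,b); step(b,f)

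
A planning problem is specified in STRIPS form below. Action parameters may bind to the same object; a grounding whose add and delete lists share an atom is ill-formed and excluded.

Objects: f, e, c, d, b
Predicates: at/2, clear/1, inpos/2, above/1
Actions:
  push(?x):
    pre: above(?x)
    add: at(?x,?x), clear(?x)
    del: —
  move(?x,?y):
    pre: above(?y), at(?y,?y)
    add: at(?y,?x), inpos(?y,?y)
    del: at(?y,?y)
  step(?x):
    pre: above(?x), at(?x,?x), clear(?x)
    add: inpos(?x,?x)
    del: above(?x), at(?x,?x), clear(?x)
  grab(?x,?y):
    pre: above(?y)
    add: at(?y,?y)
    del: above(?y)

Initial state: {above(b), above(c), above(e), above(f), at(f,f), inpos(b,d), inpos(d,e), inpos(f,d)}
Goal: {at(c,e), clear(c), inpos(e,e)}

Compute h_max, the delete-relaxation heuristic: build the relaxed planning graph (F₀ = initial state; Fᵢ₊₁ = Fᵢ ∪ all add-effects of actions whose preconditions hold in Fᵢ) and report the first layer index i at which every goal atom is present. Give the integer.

F0 = init (8 atoms)
F1 = F0 ∪ {at(b,b), at(c,c), at(e,e), at(f,b), at(f,c), at(f,d), at(f,e), clear(b), clear(c), clear(e), clear(f), inpos(f,f)}  (20 atoms)
F2 = F1 ∪ {at(b,c), at(b,d), at(b,e), at(b,f), at(c,b), at(c,d), at(c,e), at(c,f), at(e,b), at(e,c), at(e,d), at(e,f), inpos(b,b), inpos(c,c), inpos(e,e)}  (35 atoms)
goal ⊆ F2  ⇒  h_max = 2

2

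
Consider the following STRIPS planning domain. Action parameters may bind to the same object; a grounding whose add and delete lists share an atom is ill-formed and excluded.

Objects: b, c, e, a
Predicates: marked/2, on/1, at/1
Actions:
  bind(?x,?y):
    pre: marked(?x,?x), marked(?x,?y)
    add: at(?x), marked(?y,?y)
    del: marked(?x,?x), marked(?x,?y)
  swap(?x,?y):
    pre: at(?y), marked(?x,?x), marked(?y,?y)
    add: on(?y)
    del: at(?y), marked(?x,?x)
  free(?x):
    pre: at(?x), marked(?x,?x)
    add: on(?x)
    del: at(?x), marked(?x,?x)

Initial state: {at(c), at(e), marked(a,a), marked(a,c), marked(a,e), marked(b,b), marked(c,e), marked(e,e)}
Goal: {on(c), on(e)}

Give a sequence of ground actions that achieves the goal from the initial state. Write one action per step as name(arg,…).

1. bind(a,c)  →  {at(a), at(c), at(e), marked(a,e), marked(b,b), marked(c,c), marked(c,e), marked(e,e)}
2. swap(b,c)  →  {at(a), at(e), marked(a,e), marked(c,c), marked(c,e), marked(e,e), on(c)}
3. swap(c,e)  →  {at(a), marked(a,e), marked(c,e), marked(e,e), on(c), on(e)}

bind(a,c); swap(b,c); swap(c,e)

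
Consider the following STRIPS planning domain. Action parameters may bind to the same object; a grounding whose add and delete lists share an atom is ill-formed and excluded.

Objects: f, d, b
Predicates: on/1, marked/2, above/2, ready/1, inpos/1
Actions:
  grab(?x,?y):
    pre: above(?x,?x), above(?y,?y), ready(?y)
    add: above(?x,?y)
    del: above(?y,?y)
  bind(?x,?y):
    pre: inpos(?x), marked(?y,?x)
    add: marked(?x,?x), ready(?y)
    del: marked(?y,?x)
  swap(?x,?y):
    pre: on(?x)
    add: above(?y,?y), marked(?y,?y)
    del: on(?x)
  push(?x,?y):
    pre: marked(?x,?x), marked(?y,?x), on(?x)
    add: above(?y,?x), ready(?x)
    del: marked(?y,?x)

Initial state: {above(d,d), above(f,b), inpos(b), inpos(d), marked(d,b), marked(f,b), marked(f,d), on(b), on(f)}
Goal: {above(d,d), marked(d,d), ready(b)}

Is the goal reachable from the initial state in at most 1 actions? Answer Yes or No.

1. bind(d,f)  →  {above(d,d), above(f,b), inpos(b), inpos(d), marked(d,b), marked(d,d), marked(f,b), on(b), on(f), ready(f)}
2. bind(b,f)  →  {above(d,d), above(f,b), inpos(b), inpos(d), marked(b,b), marked(d,b), marked(d,d), on(b), on(f), ready(f)}
3. push(b,d)  →  {above(d,b), above(d,d), above(f,b), inpos(b), inpos(d), marked(b,b), marked(d,d), on(b), on(f), ready(b), ready(f)}
optimal plan length = 3; 3 > 1

No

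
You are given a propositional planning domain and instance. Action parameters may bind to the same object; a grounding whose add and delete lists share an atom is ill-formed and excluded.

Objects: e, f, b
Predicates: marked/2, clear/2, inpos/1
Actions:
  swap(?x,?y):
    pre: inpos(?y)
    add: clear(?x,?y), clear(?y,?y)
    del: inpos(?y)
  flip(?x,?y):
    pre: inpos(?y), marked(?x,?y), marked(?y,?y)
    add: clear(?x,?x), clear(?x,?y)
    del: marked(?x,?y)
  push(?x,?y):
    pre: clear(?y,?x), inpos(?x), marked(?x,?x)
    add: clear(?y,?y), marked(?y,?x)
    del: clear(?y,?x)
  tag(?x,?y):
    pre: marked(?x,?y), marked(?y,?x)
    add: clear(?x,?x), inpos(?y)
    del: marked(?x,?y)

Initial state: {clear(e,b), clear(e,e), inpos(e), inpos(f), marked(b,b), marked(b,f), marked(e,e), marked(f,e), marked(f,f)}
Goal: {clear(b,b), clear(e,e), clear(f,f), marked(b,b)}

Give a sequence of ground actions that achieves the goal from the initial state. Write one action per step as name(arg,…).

flip(f,e); flip(b,f)

1. flip(f,e)  →  {clear(e,b), clear(e,e), clear(f,e), clear(f,f), inpos(e), inpos(f), marked(b,b), marked(b,f), marked(e,e), marked(f,f)}
2. flip(b,f)  →  {clear(b,b), clear(b,f), clear(e,b), clear(e,e), clear(f,e), clear(f,f), inpos(e), inpos(f), marked(b,b), marked(e,e), marked(f,f)}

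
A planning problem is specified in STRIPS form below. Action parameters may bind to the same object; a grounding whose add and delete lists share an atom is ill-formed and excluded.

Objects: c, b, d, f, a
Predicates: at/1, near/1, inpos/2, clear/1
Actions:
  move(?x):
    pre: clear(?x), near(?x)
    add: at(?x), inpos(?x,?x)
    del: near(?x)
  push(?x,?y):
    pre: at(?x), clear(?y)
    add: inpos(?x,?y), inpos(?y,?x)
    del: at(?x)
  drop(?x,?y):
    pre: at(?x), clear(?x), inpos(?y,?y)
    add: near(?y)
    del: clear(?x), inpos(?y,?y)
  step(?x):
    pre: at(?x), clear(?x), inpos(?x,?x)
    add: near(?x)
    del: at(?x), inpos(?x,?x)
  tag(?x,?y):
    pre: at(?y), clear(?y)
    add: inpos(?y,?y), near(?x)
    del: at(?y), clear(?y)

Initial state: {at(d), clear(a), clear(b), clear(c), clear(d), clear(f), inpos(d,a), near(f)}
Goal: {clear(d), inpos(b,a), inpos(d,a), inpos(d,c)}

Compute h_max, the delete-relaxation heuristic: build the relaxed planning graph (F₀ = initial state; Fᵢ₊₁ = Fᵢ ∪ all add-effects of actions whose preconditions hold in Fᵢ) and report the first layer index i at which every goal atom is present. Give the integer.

3

F0 = init (8 atoms)
F1 = F0 ∪ {at(f), inpos(a,d), inpos(b,d), inpos(c,d), inpos(d,b), inpos(d,c), inpos(d,d), inpos(d,f), inpos(f,d), inpos(f,f), near(a), near(b), near(c), near(d)}  (22 atoms)
F2 = F1 ∪ {at(a), at(b), at(c), inpos(a,a), inpos(a,f), inpos(b,b), inpos(b,f), inpos(c,c), inpos(c,f), inpos(f,a), inpos(f,b), inpos(f,c)}  (34 atoms)
F3 = F2 ∪ {inpos(a,b), inpos(a,c), inpos(b,a), inpos(b,c), inpos(c,a), inpos(c,b)}  (40 atoms)
goal ⊆ F3  ⇒  h_max = 3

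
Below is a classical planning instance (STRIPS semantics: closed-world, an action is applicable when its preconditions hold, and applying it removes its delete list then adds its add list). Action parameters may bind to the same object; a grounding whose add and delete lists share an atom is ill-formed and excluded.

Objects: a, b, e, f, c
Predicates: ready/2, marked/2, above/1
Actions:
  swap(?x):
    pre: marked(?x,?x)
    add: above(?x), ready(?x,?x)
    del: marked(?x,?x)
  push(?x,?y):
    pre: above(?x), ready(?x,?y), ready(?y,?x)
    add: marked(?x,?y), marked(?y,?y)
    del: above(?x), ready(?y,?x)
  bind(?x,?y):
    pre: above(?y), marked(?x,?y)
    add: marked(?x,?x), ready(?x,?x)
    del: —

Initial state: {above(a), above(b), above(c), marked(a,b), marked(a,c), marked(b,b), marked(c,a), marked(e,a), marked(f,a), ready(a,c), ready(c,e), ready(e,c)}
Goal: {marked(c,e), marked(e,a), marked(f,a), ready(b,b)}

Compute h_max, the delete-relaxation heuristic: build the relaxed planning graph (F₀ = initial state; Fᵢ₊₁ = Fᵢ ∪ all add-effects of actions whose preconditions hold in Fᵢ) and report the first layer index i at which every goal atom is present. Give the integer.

F0 = init (12 atoms)
F1 = F0 ∪ {marked(a,a), marked(c,c), marked(c,e), marked(e,e), marked(f,f), ready(a,a), ready(b,b), ready(c,c), ready(e,e), ready(f,f)}  (22 atoms)
goal ⊆ F1  ⇒  h_max = 1

1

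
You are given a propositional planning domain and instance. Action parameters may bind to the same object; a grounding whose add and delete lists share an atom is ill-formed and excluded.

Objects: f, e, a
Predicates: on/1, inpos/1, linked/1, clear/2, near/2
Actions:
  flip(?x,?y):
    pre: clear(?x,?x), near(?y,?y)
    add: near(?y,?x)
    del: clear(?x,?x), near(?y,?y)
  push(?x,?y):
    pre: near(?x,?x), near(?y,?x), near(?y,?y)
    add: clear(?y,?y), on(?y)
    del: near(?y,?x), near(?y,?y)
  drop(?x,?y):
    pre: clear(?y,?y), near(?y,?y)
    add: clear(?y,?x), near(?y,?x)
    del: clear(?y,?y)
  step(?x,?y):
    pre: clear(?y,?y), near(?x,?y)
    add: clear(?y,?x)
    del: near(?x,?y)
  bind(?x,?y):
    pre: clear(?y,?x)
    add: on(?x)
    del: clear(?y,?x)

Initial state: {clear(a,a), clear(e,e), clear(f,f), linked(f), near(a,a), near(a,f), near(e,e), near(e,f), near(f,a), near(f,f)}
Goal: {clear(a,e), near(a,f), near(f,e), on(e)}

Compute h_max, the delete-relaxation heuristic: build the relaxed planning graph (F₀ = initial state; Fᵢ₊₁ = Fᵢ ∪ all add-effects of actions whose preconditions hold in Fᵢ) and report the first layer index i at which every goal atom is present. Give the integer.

1

F0 = init (10 atoms)
F1 = F0 ∪ {clear(a,e), clear(a,f), clear(e,a), clear(e,f), clear(f,a), clear(f,e), near(a,e), near(e,a), near(f,e), on(a), on(e), on(f)}  (22 atoms)
goal ⊆ F1  ⇒  h_max = 1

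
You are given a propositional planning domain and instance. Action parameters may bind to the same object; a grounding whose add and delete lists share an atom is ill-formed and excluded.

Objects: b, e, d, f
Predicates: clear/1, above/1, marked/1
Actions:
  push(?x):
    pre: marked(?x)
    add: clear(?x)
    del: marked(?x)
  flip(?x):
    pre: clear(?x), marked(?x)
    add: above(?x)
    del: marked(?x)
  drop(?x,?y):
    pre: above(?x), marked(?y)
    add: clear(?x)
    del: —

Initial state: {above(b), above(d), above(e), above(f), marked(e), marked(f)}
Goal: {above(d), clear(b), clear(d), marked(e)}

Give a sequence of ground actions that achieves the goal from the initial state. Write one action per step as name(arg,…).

1. drop(b,e)  →  {above(b), above(d), above(e), above(f), clear(b), marked(e), marked(f)}
2. drop(d,e)  →  {above(b), above(d), above(e), above(f), clear(b), clear(d), marked(e), marked(f)}

drop(b,e); drop(d,e)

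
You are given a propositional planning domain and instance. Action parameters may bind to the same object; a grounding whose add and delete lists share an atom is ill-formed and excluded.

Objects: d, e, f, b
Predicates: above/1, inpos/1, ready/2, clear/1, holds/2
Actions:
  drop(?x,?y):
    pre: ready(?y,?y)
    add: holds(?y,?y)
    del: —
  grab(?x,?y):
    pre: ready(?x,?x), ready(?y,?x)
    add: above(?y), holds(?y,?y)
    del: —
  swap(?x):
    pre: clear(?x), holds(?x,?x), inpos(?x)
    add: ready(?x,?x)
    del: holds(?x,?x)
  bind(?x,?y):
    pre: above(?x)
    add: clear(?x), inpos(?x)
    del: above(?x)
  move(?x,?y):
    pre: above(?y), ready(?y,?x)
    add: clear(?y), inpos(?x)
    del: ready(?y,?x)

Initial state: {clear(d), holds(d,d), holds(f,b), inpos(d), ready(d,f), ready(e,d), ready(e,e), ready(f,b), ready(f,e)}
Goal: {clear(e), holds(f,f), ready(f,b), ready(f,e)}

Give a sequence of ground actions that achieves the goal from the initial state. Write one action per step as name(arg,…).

grab(e,e); grab(e,f); bind(e,d)

1. grab(e,e)  →  {above(e), clear(d), holds(d,d), holds(e,e), holds(f,b), inpos(d), ready(d,f), ready(e,d), ready(e,e), ready(f,b), ready(f,e)}
2. grab(e,f)  →  {above(e), above(f), clear(d), holds(d,d), holds(e,e), holds(f,b), holds(f,f), inpos(d), ready(d,f), ready(e,d), ready(e,e), ready(f,b), ready(f,e)}
3. bind(e,d)  →  {above(f), clear(d), clear(e), holds(d,d), holds(e,e), holds(f,b), holds(f,f), inpos(d), inpos(e), ready(d,f), ready(e,d), ready(e,e), ready(f,b), ready(f,e)}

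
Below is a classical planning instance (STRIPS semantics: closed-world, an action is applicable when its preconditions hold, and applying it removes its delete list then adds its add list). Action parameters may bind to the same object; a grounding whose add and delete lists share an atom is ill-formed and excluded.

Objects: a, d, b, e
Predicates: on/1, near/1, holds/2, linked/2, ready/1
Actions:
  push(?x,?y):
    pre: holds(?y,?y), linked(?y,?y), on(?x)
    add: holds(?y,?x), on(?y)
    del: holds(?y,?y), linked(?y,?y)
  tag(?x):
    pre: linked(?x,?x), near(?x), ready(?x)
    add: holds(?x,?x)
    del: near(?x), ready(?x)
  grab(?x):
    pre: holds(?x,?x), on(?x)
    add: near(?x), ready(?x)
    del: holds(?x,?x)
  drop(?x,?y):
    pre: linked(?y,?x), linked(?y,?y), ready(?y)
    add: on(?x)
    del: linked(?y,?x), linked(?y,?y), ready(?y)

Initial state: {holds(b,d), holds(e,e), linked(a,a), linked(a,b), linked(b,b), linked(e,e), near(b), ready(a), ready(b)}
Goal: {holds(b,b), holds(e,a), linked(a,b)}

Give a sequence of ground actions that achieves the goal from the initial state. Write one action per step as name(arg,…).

1. tag(b)  →  {holds(b,b), holds(b,d), holds(e,e), linked(a,a), linked(a,b), linked(b,b), linked(e,e), ready(a)}
2. drop(a,a)  →  {holds(b,b), holds(b,d), holds(e,e), linked(a,b), linked(b,b), linked(e,e), on(a)}
3. push(a,e)  →  {holds(b,b), holds(b,d), holds(e,a), linked(a,b), linked(b,b), on(a), on(e)}

tag(b); drop(a,a); push(a,e)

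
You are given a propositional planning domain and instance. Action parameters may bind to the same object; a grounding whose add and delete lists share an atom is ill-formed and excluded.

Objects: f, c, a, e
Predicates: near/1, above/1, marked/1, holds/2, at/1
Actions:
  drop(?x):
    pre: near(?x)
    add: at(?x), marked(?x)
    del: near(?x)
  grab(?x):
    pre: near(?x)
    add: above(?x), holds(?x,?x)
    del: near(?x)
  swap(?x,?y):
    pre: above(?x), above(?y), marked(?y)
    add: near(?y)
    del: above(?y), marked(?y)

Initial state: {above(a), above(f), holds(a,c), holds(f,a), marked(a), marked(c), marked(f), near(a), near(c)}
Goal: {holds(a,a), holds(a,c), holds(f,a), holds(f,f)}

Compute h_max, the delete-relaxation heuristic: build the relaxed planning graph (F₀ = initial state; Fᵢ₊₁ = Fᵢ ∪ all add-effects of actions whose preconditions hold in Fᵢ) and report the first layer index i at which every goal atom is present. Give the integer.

2

F0 = init (9 atoms)
F1 = F0 ∪ {above(c), at(a), at(c), holds(a,a), holds(c,c), near(f)}  (15 atoms)
F2 = F1 ∪ {at(f), holds(f,f)}  (17 atoms)
goal ⊆ F2  ⇒  h_max = 2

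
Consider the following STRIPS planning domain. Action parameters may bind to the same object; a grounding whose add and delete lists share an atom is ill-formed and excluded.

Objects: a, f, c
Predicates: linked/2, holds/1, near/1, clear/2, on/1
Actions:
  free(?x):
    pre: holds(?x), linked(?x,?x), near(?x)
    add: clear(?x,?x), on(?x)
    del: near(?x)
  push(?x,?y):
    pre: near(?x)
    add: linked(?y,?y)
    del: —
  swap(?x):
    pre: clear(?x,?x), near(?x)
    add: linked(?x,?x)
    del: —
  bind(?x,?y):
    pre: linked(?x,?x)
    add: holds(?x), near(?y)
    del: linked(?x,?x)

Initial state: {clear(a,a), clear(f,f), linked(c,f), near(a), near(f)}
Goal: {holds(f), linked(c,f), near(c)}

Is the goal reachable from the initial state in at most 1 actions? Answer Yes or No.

No

1. push(a,f)  →  {clear(a,a), clear(f,f), linked(c,f), linked(f,f), near(a), near(f)}
2. bind(f,c)  →  {clear(a,a), clear(f,f), holds(f), linked(c,f), near(a), near(c), near(f)}
optimal plan length = 2; 2 > 1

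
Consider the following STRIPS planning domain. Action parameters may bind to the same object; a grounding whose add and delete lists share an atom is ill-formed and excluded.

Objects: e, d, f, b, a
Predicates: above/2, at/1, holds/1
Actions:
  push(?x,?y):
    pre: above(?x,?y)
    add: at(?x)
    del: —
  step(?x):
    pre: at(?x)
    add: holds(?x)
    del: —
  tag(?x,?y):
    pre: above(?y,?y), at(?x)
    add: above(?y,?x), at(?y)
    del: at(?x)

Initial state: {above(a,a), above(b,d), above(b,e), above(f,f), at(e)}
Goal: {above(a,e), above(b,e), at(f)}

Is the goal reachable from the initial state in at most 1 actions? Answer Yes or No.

1. push(f,f)  →  {above(a,a), above(b,d), above(b,e), above(f,f), at(e), at(f)}
2. tag(e,a)  →  {above(a,a), above(a,e), above(b,d), above(b,e), above(f,f), at(a), at(f)}
optimal plan length = 2; 2 > 1

No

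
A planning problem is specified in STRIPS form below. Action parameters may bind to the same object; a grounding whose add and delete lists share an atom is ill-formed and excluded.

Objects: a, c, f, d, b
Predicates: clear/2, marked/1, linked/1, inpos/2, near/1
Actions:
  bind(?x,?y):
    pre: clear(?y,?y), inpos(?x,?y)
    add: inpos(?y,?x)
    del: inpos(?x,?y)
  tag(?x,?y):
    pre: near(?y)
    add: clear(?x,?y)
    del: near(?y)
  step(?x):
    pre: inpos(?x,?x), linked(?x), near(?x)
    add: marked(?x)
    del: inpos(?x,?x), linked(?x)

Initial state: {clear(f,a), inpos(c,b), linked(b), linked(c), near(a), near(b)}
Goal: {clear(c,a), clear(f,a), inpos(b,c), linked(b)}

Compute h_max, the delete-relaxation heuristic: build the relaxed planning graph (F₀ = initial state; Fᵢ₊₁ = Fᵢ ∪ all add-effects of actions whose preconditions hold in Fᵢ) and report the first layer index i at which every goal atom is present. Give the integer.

F0 = init (6 atoms)
F1 = F0 ∪ {clear(a,a), clear(a,b), clear(b,a), clear(b,b), clear(c,a), clear(c,b), clear(d,a), clear(d,b), clear(f,b)}  (15 atoms)
F2 = F1 ∪ {inpos(b,c)}  (16 atoms)
goal ⊆ F2  ⇒  h_max = 2

2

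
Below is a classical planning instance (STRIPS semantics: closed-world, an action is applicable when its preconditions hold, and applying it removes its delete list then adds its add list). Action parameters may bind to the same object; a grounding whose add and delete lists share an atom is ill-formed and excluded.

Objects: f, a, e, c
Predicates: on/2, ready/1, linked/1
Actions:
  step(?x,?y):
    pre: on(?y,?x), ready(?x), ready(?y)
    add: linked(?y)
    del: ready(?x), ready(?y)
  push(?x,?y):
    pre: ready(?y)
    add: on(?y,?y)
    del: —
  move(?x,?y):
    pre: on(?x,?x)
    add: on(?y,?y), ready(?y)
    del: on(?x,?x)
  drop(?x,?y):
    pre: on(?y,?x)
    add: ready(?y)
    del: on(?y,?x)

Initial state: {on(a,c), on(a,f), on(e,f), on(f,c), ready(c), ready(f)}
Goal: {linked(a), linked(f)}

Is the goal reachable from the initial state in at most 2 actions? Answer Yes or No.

No

1. step(c,f)  →  {linked(f), on(a,c), on(a,f), on(e,f), on(f,c)}
2. drop(f,a)  →  {linked(f), on(a,c), on(e,f), on(f,c), ready(a)}
3. push(f,a)  →  {linked(f), on(a,a), on(a,c), on(e,f), on(f,c), ready(a)}
4. step(a,a)  →  {linked(a), linked(f), on(a,a), on(a,c), on(e,f), on(f,c)}
optimal plan length = 4; 4 > 2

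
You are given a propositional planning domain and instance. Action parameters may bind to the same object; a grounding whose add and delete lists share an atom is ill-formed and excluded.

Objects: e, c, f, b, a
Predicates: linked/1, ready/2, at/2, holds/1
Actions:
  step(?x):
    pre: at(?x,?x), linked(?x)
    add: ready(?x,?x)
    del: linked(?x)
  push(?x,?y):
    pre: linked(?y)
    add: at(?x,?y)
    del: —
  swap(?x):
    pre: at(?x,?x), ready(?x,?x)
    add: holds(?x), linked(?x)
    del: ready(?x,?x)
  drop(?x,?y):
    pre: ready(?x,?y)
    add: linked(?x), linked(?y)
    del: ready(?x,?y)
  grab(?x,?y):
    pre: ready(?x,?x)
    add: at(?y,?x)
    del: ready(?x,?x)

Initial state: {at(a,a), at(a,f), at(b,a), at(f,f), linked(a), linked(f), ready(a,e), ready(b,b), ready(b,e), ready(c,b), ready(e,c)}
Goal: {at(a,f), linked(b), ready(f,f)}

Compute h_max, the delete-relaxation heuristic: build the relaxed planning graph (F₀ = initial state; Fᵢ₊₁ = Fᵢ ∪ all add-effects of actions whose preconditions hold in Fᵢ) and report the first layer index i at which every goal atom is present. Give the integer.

1

F0 = init (11 atoms)
F1 = F0 ∪ {at(a,b), at(b,b), at(b,f), at(c,a), at(c,b), at(c,f), at(e,a), at(e,b), at(e,f), at(f,a), at(f,b), linked(b), linked(c), linked(e), ready(a,a), ready(f,f)}  (27 atoms)
goal ⊆ F1  ⇒  h_max = 1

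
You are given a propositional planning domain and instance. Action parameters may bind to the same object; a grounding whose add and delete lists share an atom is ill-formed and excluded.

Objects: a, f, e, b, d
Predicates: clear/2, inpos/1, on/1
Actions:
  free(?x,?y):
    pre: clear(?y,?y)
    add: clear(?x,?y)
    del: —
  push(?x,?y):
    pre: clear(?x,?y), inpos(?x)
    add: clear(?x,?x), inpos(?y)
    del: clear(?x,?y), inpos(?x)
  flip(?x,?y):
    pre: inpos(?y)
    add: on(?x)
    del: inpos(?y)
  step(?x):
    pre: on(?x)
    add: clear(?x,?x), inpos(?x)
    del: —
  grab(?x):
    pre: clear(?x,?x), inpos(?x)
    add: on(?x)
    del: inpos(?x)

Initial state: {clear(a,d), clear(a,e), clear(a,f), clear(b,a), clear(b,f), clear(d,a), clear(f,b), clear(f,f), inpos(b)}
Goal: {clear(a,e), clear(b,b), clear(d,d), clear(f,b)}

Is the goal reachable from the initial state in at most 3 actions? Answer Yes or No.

Yes

1. push(b,a)  →  {clear(a,d), clear(a,e), clear(a,f), clear(b,b), clear(b,f), clear(d,a), clear(f,b), clear(f,f), inpos(a)}
2. push(a,d)  →  {clear(a,a), clear(a,e), clear(a,f), clear(b,b), clear(b,f), clear(d,a), clear(f,b), clear(f,f), inpos(d)}
3. push(d,a)  →  {clear(a,a), clear(a,e), clear(a,f), clear(b,b), clear(b,f), clear(d,d), clear(f,b), clear(f,f), inpos(a)}
optimal plan length = 3; 3 ≤ 3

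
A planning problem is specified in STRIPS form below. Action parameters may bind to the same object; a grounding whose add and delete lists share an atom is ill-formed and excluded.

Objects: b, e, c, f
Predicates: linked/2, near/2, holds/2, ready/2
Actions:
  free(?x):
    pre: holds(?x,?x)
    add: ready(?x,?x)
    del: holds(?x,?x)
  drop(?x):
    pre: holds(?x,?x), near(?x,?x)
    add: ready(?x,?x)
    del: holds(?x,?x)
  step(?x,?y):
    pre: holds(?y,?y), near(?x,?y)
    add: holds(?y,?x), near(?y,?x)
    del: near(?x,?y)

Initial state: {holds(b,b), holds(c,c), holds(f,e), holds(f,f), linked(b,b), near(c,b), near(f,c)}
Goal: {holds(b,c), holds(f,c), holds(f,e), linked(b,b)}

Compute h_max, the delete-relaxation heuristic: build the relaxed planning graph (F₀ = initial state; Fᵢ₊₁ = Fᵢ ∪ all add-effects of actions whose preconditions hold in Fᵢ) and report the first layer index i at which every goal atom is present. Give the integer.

2

F0 = init (7 atoms)
F1 = F0 ∪ {holds(b,c), holds(c,f), near(b,c), near(c,f), ready(b,b), ready(c,c), ready(f,f)}  (14 atoms)
F2 = F1 ∪ {holds(c,b), holds(f,c)}  (16 atoms)
goal ⊆ F2  ⇒  h_max = 2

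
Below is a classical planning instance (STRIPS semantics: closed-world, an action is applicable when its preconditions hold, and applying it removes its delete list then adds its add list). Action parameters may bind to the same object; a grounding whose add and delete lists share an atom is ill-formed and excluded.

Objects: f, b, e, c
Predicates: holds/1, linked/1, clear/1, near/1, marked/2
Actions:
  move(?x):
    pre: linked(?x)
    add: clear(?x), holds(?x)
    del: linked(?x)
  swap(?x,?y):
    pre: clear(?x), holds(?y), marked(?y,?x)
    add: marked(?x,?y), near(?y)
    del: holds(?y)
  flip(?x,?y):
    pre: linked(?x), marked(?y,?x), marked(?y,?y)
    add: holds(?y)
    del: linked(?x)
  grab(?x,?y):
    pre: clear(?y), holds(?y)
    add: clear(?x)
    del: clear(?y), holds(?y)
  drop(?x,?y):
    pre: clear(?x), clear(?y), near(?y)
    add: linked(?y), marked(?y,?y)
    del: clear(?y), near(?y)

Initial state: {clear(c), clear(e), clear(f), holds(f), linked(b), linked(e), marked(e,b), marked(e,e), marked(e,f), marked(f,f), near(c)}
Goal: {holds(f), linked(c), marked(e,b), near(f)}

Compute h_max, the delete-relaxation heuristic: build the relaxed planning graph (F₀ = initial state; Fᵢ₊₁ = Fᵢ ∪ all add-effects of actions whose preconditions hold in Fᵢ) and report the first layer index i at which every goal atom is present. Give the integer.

1

F0 = init (11 atoms)
F1 = F0 ∪ {clear(b), holds(b), holds(e), linked(c), marked(c,c), near(f)}  (17 atoms)
goal ⊆ F1  ⇒  h_max = 1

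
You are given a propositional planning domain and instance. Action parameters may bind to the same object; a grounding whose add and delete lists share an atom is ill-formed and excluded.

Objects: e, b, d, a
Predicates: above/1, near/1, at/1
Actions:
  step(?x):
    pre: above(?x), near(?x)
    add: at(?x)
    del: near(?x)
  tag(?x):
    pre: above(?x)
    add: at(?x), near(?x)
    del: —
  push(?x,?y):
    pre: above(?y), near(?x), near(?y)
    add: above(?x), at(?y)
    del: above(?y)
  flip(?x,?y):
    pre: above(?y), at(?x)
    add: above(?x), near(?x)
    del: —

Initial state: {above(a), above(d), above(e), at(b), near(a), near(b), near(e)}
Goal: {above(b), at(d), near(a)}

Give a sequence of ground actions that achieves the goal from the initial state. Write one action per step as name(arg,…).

1. tag(d)  →  {above(a), above(d), above(e), at(b), at(d), near(a), near(b), near(d), near(e)}
2. push(b,e)  →  {above(a), above(b), above(d), at(b), at(d), at(e), near(a), near(b), near(d), near(e)}

tag(d); push(b,e)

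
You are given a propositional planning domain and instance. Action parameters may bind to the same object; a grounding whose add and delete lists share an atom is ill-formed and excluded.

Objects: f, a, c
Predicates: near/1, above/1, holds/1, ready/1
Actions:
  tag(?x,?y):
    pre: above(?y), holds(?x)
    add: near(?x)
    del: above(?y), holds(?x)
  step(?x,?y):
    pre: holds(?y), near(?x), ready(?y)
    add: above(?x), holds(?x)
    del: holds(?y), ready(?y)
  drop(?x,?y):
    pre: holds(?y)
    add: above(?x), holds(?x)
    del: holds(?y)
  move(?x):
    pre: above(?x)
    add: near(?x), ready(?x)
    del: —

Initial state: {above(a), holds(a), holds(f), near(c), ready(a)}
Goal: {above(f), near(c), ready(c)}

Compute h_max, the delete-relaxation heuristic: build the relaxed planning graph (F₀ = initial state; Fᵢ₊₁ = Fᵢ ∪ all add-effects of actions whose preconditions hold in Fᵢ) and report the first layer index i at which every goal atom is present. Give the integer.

2

F0 = init (5 atoms)
F1 = F0 ∪ {above(c), above(f), holds(c), near(a), near(f)}  (10 atoms)
F2 = F1 ∪ {ready(c), ready(f)}  (12 atoms)
goal ⊆ F2  ⇒  h_max = 2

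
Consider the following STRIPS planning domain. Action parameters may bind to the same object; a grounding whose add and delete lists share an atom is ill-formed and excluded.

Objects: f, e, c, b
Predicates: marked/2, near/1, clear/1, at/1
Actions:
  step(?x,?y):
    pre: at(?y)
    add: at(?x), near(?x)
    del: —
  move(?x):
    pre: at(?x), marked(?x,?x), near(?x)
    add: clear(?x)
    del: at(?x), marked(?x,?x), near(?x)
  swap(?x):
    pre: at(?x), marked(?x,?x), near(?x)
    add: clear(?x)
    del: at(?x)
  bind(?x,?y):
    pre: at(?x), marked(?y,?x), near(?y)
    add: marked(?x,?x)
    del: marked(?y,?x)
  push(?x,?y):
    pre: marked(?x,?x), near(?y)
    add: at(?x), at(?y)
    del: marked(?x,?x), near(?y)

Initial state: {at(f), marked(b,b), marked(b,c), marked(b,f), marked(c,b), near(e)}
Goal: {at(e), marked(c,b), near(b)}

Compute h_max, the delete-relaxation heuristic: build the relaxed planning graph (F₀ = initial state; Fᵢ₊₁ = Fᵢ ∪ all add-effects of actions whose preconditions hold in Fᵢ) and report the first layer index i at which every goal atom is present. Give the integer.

F0 = init (6 atoms)
F1 = F0 ∪ {at(b), at(c), at(e), near(b), near(c), near(f)}  (12 atoms)
goal ⊆ F1  ⇒  h_max = 1

1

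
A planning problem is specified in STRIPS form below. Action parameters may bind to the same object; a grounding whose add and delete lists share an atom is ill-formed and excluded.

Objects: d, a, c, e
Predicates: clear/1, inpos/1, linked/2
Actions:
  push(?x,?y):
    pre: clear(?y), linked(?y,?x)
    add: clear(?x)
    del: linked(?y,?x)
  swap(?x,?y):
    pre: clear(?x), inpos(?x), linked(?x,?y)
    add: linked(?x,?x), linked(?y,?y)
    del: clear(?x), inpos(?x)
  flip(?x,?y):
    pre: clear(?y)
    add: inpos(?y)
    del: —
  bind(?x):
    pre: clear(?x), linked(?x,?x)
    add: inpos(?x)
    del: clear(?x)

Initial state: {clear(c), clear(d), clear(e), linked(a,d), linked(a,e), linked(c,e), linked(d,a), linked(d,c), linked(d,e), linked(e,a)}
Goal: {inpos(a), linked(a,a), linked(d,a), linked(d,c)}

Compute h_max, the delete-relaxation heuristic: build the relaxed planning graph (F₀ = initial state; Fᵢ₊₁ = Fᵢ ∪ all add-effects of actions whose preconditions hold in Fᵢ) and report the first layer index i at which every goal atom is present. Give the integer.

F0 = init (10 atoms)
F1 = F0 ∪ {clear(a), inpos(c), inpos(d), inpos(e)}  (14 atoms)
F2 = F1 ∪ {inpos(a), linked(a,a), linked(c,c), linked(d,d), linked(e,e)}  (19 atoms)
goal ⊆ F2  ⇒  h_max = 2

2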